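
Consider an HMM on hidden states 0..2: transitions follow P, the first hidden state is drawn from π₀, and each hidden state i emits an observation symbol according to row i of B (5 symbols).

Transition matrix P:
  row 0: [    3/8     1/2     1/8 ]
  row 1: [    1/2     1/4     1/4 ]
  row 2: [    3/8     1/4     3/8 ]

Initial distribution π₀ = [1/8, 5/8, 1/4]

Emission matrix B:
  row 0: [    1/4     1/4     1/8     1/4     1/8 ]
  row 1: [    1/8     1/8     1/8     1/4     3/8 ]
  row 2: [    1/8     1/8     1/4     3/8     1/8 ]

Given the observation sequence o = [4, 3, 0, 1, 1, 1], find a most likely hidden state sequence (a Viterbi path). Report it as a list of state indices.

t=0: δ = [1.562e-02, 2.344e-01, 3.125e-02]  (obs o_0=4)
t=1: δ = [2.930e-02, 1.465e-02, 2.197e-02]  ψ = [1, 1, 1]  (obs o_1=3)
t=2: δ = [2.747e-03, 1.831e-03, 1.030e-03]  ψ = [0, 0, 2]  (obs o_2=0)
t=3: δ = [2.575e-04, 1.717e-04, 5.722e-05]  ψ = [0, 0, 1]  (obs o_3=1)
t=4: δ = [2.414e-05, 1.609e-05, 5.364e-06]  ψ = [0, 0, 1]  (obs o_4=1)
t=5: δ = [2.263e-06, 1.509e-06, 5.029e-07]  ψ = [0, 0, 1]  (obs o_5=1)
backtrack: best end state = 0; path = [1, 0, 0, 0, 0, 0]

path = [1, 0, 0, 0, 0, 0]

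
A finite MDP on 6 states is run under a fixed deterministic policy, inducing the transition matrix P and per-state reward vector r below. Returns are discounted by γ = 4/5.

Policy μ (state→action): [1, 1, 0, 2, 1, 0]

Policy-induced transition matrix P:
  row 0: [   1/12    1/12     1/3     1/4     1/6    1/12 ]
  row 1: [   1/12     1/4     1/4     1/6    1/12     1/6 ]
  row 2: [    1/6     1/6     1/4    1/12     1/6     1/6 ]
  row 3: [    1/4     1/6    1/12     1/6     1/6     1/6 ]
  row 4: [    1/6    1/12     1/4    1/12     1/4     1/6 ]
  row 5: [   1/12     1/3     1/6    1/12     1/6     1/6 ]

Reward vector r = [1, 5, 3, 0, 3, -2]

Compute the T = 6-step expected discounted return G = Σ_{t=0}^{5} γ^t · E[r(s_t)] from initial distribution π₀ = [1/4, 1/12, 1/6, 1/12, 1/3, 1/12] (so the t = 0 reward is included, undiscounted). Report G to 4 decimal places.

t=0: π = [0.2500, 0.0833, 0.1667, 0.0833, 0.3333, 0.0833], E[r] = 2.0000, γ^t·E[r] = 2.000000, running G = 2.000000
t=1: π = [0.1389, 0.1389, 0.2500, 0.1389, 0.1875, 0.1458], E[r] = 1.8542, γ^t·E[r] = 1.483333, running G = 3.483333
t=2: π = [0.1429, 0.1753, 0.2263, 0.1296, 0.1707, 0.1551], E[r] = 1.9005, γ^t·E[r] = 1.216296, running G = 4.699630
t=3: π = [0.1380, 0.1810, 0.2274, 0.1326, 0.1663, 0.1548], E[r] = 1.9144, γ^t·E[r] = 0.980198, running G = 5.679827
t=4: π = [0.1382, 0.1822, 0.2265, 0.1325, 0.1654, 0.1552], E[r] = 1.9147, γ^t·E[r] = 0.784250, running G = 6.464077
t=5: π = [0.1381, 0.1824, 0.2265, 0.1326, 0.1653, 0.1551], E[r] = 1.9151, γ^t·E[r] = 0.627554, running G = 7.091632

G = 7.0916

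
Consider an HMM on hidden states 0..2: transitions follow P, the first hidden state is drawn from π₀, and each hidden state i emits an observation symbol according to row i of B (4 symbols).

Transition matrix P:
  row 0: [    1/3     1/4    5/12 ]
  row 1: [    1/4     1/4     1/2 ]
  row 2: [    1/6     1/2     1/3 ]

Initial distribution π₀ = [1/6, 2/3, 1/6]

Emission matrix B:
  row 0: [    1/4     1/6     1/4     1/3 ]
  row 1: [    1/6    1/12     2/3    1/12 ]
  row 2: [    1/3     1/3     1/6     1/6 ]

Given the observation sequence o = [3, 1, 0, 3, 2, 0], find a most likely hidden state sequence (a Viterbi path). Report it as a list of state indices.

path = [1, 2, 1, 2, 1, 2]

t=0: δ = [5.556e-02, 5.556e-02, 2.778e-02]  (obs o_0=3)
t=1: δ = [3.086e-03, 1.157e-03, 9.259e-03]  ψ = [0, 0, 1]  (obs o_1=1)
t=2: δ = [3.858e-04, 7.716e-04, 1.029e-03]  ψ = [2, 2, 2]  (obs o_2=0)
t=3: δ = [6.430e-05, 4.287e-05, 6.430e-05]  ψ = [1, 2, 1]  (obs o_3=3)
t=4: δ = [5.358e-06, 2.143e-05, 4.465e-06]  ψ = [0, 2, 0]  (obs o_4=2)
t=5: δ = [1.340e-06, 8.931e-07, 3.572e-06]  ψ = [1, 1, 1]  (obs o_5=0)
backtrack: best end state = 2; path = [1, 2, 1, 2, 1, 2]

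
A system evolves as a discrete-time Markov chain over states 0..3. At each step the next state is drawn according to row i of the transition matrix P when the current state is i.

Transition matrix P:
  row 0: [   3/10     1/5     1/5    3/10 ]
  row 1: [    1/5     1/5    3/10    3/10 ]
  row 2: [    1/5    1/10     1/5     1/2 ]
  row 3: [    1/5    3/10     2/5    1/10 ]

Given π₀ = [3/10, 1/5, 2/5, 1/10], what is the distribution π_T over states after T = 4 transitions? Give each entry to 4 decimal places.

t=0: π = [0.3000, 0.2000, 0.4000, 0.1000]
t=1: π = [0.2300, 0.1700, 0.2400, 0.3600]
t=2: π = [0.2230, 0.2120, 0.2890, 0.2760]
t=3: π = [0.2223, 0.1987, 0.2764, 0.3026]
t=4: π = [0.2222, 0.2026, 0.2804, 0.2948]

π = [0.2222, 0.2026, 0.2804, 0.2948]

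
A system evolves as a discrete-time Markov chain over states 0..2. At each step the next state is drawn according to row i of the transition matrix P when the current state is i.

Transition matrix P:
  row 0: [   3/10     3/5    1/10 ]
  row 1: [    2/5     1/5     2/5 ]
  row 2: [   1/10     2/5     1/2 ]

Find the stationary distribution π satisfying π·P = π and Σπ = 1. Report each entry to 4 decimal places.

π = [0.2667, 0.3778, 0.3556]

Balance equations π_j = Σ_i π_i·P[i][j]:
  π_0 = 3/10·π_0 + 2/5·π_1 + 1/10·π_2
  π_1 = 3/5·π_0 + 1/5·π_1 + 2/5·π_2
  normalize: π_0 + π_1 + π_2 = 1
Solving the linear system gives exactly π = [4/15, 17/45, 16/45].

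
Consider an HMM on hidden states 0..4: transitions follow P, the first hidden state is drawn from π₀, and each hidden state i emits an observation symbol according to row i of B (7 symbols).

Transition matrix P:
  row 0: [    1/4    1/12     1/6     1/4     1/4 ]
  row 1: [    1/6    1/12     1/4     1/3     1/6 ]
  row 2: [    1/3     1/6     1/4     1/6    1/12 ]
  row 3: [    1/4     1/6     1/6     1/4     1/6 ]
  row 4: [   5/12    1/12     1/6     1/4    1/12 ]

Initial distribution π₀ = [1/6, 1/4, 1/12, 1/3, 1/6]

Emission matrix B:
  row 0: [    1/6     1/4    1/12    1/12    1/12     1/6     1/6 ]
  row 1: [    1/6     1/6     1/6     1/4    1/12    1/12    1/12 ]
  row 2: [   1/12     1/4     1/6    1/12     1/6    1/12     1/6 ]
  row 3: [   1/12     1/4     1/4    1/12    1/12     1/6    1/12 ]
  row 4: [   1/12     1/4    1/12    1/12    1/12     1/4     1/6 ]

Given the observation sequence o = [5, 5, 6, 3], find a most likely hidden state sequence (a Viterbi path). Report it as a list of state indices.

t=0: δ = [2.778e-02, 2.083e-02, 6.944e-03, 5.556e-02, 4.167e-02]  (obs o_0=5)
t=1: δ = [2.894e-03, 7.716e-04, 7.716e-04, 2.315e-03, 2.315e-03]  ψ = [4, 3, 3, 3, 3]  (obs o_1=5)
t=2: δ = [1.608e-04, 3.215e-05, 8.038e-05, 6.028e-05, 1.206e-04]  ψ = [4, 3, 0, 0, 0]  (obs o_2=6)
t=3: δ = [4.186e-06, 3.349e-06, 2.233e-06, 3.349e-06, 3.349e-06]  ψ = [4, 0, 0, 0, 0]  (obs o_3=3)
backtrack: best end state = 0; path = [4, 0, 4, 0]

path = [4, 0, 4, 0]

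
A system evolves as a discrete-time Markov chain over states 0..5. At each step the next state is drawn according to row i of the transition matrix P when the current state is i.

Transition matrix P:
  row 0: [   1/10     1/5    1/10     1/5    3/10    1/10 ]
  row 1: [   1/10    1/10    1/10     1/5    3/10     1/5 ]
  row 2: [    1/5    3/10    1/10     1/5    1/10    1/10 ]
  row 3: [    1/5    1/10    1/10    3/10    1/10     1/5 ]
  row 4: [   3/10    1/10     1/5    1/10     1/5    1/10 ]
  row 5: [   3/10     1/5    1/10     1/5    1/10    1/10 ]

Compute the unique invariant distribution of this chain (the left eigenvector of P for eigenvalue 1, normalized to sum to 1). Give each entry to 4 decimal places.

π = [0.1971, 0.1571, 0.1190, 0.2011, 0.1898, 0.1358]

Balance equations π_j = Σ_i π_i·P[i][j]:
  π_0 = 1/10·π_0 + 1/10·π_1 + 1/5·π_2 + 1/5·π_3 + 3/10·π_4 + 3/10·π_5
  π_1 = 1/5·π_0 + 1/10·π_1 + 3/10·π_2 + 1/10·π_3 + 1/10·π_4 + 1/5·π_5
  π_2 = 1/10·π_0 + 1/10·π_1 + 1/10·π_2 + 1/10·π_3 + 1/5·π_4 + 1/10·π_5
  π_3 = 1/5·π_0 + 1/5·π_1 + 1/5·π_2 + 3/10·π_3 + 1/10·π_4 + 1/5·π_5
  π_4 = 3/10·π_0 + 3/10·π_1 + 1/10·π_2 + 1/10·π_3 + 1/5·π_4 + 1/10·π_5
  normalize: π_0 + π_1 + π_2 + π_3 + π_4 + π_5 = 1
Solving the linear system gives exactly π = [3559/18053, 2836/18053, 2148/18053, 3631/18053, 3427/18053, 2452/18053].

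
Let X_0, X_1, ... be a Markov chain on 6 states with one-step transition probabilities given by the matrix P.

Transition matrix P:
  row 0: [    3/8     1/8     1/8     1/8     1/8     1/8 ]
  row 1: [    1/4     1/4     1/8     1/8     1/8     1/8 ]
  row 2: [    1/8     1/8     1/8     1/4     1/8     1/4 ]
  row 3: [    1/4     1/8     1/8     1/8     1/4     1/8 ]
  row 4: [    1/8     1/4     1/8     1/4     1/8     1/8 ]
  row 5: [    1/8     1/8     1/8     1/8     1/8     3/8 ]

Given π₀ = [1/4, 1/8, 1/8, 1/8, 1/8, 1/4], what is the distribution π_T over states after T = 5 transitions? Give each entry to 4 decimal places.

π = [0.2203, 0.1635, 0.1250, 0.1587, 0.1448, 0.1876]

t=0: π = [0.2500, 0.1250, 0.1250, 0.1250, 0.1250, 0.2500]
t=1: π = [0.2188, 0.1563, 0.1250, 0.1563, 0.1406, 0.2031]
t=2: π = [0.2188, 0.1621, 0.1250, 0.1582, 0.1445, 0.1914]
t=3: π = [0.2197, 0.1633, 0.1250, 0.1587, 0.1448, 0.1885]
t=4: π = [0.2202, 0.1635, 0.1250, 0.1587, 0.1448, 0.1877]
t=5: π = [0.2203, 0.1635, 0.1250, 0.1587, 0.1448, 0.1876]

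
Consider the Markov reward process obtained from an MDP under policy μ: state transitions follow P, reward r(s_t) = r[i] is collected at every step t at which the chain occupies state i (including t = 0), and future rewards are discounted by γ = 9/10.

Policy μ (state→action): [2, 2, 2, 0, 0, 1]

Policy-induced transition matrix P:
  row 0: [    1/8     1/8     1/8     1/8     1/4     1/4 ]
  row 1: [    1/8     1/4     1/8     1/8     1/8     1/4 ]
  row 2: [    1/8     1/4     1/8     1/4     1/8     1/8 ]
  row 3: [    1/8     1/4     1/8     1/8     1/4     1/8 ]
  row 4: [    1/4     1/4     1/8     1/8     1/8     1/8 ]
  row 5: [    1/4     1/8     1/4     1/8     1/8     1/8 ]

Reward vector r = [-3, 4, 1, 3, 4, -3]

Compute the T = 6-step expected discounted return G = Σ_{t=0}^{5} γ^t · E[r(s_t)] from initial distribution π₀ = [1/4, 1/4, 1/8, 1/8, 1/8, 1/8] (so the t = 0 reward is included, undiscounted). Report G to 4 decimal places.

G = 4.7072

t=0: π = [0.2500, 0.2500, 0.1250, 0.1250, 0.1250, 0.1250], E[r] = 0.8750, γ^t·E[r] = 0.875000, running G = 0.875000
t=1: π = [0.1563, 0.2031, 0.1406, 0.1406, 0.1719, 0.1875], E[r] = 1.0313, γ^t·E[r] = 0.928125, running G = 1.803125
t=2: π = [0.1699, 0.2070, 0.1484, 0.1426, 0.1621, 0.1699], E[r] = 1.0332, γ^t·E[r] = 0.836895, running G = 2.640020
t=3: π = [0.1665, 0.2075, 0.1462, 0.1436, 0.1641, 0.1721], E[r] = 1.0474, γ^t·E[r] = 0.763528, running G = 3.403547
t=4: π = [0.1670, 0.2077, 0.1465, 0.1433, 0.1638, 0.1718], E[r] = 1.0457, γ^t·E[r] = 0.686114, running G = 4.089661
t=5: π = [0.1669, 0.2077, 0.1465, 0.1433, 0.1638, 0.1718], E[r] = 1.0458, γ^t·E[r] = 0.617563, running G = 4.707225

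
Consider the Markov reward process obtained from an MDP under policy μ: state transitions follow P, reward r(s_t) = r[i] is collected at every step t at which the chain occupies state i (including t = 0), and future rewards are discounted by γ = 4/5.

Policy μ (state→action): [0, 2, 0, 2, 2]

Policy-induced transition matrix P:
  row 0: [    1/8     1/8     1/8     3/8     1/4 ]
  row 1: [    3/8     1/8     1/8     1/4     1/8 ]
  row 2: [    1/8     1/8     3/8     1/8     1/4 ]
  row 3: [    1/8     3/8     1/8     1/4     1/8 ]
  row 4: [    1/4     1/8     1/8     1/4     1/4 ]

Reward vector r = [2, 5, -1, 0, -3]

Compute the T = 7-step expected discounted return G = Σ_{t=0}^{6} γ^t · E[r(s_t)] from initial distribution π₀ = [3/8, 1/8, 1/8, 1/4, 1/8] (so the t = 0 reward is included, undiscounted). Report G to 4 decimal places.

t=0: π = [0.3750, 0.1250, 0.1250, 0.2500, 0.1250], E[r] = 0.8750, γ^t·E[r] = 0.875000, running G = 0.875000
t=1: π = [0.1719, 0.1875, 0.1563, 0.2813, 0.2031], E[r] = 0.5156, γ^t·E[r] = 0.412500, running G = 1.287500
t=2: π = [0.1973, 0.1953, 0.1641, 0.2520, 0.1914], E[r] = 0.6328, γ^t·E[r] = 0.405000, running G = 1.692500
t=3: π = [0.1978, 0.1880, 0.1660, 0.2542, 0.1941], E[r] = 0.5872, γ^t·E[r] = 0.300625, running G = 1.993125
t=4: π = [0.1963, 0.1885, 0.1665, 0.2540, 0.1947], E[r] = 0.5845, γ^t·E[r] = 0.239413, running G = 2.232538
t=5: π = [0.1965, 0.1885, 0.1666, 0.2537, 0.1947], E[r] = 0.5847, γ^t·E[r] = 0.191603, running G = 2.424140
t=6: π = [0.1965, 0.1884, 0.1667, 0.2537, 0.1947], E[r] = 0.5842, γ^t·E[r] = 0.153155, running G = 2.577295

G = 2.5773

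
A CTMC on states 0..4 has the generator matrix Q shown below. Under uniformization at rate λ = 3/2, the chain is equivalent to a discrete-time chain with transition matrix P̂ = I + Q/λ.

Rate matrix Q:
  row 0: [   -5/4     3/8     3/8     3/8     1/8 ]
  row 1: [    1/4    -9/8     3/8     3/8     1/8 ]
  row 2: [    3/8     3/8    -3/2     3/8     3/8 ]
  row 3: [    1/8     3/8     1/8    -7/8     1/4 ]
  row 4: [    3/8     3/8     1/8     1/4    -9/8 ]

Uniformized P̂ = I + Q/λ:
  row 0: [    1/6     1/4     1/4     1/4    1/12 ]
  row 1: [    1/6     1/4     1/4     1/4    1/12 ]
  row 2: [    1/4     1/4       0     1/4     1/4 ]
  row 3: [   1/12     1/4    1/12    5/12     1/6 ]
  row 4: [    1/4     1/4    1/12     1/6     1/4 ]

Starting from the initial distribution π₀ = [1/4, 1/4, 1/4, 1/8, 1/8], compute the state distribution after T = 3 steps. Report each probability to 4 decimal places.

t=0: π = [0.2500, 0.2500, 0.2500, 0.1250, 0.1250]
t=1: π = [0.1875, 0.2500, 0.1458, 0.2604, 0.1563]
t=2: π = [0.1701, 0.2500, 0.1441, 0.2804, 0.1554]
t=3: π = [0.1683, 0.2500, 0.1413, 0.2838, 0.1566]

π = [0.1683, 0.2500, 0.1413, 0.2838, 0.1566]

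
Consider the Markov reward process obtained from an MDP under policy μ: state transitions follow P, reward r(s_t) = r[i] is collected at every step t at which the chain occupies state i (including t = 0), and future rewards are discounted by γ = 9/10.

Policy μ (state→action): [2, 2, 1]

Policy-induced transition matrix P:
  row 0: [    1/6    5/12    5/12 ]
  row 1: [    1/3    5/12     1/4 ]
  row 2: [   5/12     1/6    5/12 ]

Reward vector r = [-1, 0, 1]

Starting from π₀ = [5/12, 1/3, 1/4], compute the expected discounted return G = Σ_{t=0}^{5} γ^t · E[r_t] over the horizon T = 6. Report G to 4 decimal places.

G = 0.0366

t=0: π = [0.4167, 0.3333, 0.2500], E[r] = -0.1667, γ^t·E[r] = -0.166667, running G = -0.166667
t=1: π = [0.2847, 0.3542, 0.3611], E[r] = 0.0764, γ^t·E[r] = 0.068750, running G = -0.097917
t=2: π = [0.3160, 0.3264, 0.3576], E[r] = 0.0417, γ^t·E[r] = 0.033750, running G = -0.064167
t=3: π = [0.3105, 0.3273, 0.3623], E[r] = 0.0518, γ^t·E[r] = 0.037758, running G = -0.026409
t=4: π = [0.3118, 0.3261, 0.3621], E[r] = 0.0503, γ^t·E[r] = 0.033033, running G = 0.006624
t=5: π = [0.3115, 0.3261, 0.3623], E[r] = 0.0508, γ^t·E[r] = 0.029979, running G = 0.036603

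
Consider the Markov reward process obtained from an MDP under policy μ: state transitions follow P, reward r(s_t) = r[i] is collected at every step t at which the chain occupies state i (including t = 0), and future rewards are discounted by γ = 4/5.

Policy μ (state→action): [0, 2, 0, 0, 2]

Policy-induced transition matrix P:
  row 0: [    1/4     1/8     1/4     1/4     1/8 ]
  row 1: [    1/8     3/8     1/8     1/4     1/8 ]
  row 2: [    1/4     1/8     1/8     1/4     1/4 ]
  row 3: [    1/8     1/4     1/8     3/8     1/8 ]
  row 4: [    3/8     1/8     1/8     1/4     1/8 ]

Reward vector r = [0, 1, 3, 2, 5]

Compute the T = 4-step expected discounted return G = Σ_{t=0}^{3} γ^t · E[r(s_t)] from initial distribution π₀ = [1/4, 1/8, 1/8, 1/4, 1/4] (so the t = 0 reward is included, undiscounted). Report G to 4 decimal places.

G = 6.0465

t=0: π = [0.2500, 0.1250, 0.1250, 0.2500, 0.2500], E[r] = 2.2500, γ^t·E[r] = 2.250000, running G = 2.250000
t=1: π = [0.2344, 0.1875, 0.1563, 0.2813, 0.1406], E[r] = 1.9219, γ^t·E[r] = 1.537500, running G = 3.787500
t=2: π = [0.2090, 0.2070, 0.1543, 0.2852, 0.1445], E[r] = 1.9629, γ^t·E[r] = 1.256250, running G = 5.043750
t=3: π = [0.2065, 0.2124, 0.1511, 0.2856, 0.1443], E[r] = 1.9585, γ^t·E[r] = 1.002750, running G = 6.046500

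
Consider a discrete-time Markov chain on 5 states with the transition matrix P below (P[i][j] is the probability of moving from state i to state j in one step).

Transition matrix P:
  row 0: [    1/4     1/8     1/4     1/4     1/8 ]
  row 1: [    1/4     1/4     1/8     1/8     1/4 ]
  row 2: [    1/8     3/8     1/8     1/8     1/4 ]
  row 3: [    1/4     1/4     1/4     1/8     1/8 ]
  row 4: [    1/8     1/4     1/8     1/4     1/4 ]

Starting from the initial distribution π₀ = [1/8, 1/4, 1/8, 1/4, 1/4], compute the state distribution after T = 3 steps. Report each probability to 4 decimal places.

π = [0.2031, 0.2461, 0.1724, 0.1758, 0.2026]

t=0: π = [0.1250, 0.2500, 0.1250, 0.2500, 0.2500]
t=1: π = [0.2031, 0.2500, 0.1719, 0.1719, 0.2031]
t=2: π = [0.2031, 0.2461, 0.1719, 0.1758, 0.2031]
t=3: π = [0.2031, 0.2461, 0.1724, 0.1758, 0.2026]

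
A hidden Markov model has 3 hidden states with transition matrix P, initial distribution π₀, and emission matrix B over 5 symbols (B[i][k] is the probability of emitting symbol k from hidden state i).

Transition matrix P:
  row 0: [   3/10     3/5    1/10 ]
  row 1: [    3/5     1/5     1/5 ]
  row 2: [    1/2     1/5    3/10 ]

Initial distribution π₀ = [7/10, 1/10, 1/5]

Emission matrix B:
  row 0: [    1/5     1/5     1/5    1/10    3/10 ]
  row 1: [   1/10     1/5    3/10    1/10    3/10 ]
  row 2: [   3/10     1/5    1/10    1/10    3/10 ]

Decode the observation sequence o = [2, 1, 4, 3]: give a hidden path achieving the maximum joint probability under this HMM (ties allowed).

t=0: δ = [1.400e-01, 3.000e-02, 2.000e-02]  (obs o_0=2)
t=1: δ = [8.400e-03, 1.680e-02, 2.800e-03]  ψ = [0, 0, 0]  (obs o_1=1)
t=2: δ = [3.024e-03, 1.512e-03, 1.008e-03]  ψ = [1, 0, 1]  (obs o_2=4)
t=3: δ = [9.072e-05, 1.814e-04, 3.024e-05]  ψ = [0, 0, 0]  (obs o_3=3)
backtrack: best end state = 1; path = [0, 1, 0, 1]

path = [0, 1, 0, 1]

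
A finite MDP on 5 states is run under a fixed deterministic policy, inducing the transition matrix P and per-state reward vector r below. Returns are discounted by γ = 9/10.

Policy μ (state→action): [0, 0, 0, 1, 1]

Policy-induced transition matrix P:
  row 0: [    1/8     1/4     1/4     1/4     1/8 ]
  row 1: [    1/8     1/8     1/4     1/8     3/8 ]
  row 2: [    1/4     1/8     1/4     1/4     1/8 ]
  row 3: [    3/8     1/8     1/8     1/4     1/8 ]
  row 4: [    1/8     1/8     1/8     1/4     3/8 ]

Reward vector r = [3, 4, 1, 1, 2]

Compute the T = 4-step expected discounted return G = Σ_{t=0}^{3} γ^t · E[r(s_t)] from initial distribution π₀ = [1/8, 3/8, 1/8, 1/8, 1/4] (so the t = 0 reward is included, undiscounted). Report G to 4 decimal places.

G = 7.6644

t=0: π = [0.1250, 0.3750, 0.1250, 0.1250, 0.2500], E[r] = 2.6250, γ^t·E[r] = 2.625000, running G = 2.625000
t=1: π = [0.1719, 0.1406, 0.2031, 0.2031, 0.2813], E[r] = 2.0469, γ^t·E[r] = 1.842188, running G = 4.467188
t=2: π = [0.2012, 0.1465, 0.1895, 0.2324, 0.2305], E[r] = 2.0723, γ^t·E[r] = 1.678535, running G = 6.145723
t=3: π = [0.2068, 0.1501, 0.1921, 0.2317, 0.2192], E[r] = 2.0833, γ^t·E[r] = 1.518691, running G = 7.664413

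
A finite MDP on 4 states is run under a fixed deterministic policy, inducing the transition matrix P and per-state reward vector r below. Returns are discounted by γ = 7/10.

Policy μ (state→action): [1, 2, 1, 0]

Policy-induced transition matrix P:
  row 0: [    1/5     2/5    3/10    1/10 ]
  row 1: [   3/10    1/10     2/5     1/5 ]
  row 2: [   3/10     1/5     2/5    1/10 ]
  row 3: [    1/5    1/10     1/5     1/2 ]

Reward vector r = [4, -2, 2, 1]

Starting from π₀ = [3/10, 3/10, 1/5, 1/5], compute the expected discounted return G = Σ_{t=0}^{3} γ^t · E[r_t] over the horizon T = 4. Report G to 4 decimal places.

t=0: π = [0.3000, 0.3000, 0.2000, 0.2000], E[r] = 1.2000, γ^t·E[r] = 1.200000, running G = 1.200000
t=1: π = [0.2500, 0.2100, 0.3300, 0.2100], E[r] = 1.4500, γ^t·E[r] = 1.015000, running G = 2.215000
t=2: π = [0.2540, 0.2080, 0.3330, 0.2050], E[r] = 1.4710, γ^t·E[r] = 0.720790, running G = 2.935790
t=3: π = [0.2541, 0.2095, 0.3336, 0.2028], E[r] = 1.4674, γ^t·E[r] = 0.503318, running G = 3.439108

G = 3.4391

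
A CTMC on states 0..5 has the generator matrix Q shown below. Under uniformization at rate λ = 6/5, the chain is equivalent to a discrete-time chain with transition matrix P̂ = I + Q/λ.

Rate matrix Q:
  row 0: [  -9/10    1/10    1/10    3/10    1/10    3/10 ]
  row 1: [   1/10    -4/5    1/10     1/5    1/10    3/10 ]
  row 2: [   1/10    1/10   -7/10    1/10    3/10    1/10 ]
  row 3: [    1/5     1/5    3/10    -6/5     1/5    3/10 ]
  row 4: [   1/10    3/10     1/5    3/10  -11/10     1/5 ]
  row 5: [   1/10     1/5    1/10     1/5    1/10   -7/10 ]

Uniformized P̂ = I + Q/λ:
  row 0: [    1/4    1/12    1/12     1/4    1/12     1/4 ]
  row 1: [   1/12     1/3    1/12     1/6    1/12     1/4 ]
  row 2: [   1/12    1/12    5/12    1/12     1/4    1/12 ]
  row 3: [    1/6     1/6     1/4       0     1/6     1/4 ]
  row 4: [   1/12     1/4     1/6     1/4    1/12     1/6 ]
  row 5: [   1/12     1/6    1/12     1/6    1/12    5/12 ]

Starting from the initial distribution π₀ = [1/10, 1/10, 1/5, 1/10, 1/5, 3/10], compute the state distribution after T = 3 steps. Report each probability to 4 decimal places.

t=0: π = [0.1000, 0.1000, 0.2000, 0.1000, 0.2000, 0.3000]
t=1: π = [0.1083, 0.1750, 0.1833, 0.1583, 0.1250, 0.2500]
t=2: π = [0.1146, 0.1819, 0.1813, 0.1444, 0.1271, 0.2507]
t=3: π = [0.1145, 0.1829, 0.1784, 0.1476, 0.1256, 0.2510]

π = [0.1145, 0.1829, 0.1784, 0.1476, 0.1256, 0.2510]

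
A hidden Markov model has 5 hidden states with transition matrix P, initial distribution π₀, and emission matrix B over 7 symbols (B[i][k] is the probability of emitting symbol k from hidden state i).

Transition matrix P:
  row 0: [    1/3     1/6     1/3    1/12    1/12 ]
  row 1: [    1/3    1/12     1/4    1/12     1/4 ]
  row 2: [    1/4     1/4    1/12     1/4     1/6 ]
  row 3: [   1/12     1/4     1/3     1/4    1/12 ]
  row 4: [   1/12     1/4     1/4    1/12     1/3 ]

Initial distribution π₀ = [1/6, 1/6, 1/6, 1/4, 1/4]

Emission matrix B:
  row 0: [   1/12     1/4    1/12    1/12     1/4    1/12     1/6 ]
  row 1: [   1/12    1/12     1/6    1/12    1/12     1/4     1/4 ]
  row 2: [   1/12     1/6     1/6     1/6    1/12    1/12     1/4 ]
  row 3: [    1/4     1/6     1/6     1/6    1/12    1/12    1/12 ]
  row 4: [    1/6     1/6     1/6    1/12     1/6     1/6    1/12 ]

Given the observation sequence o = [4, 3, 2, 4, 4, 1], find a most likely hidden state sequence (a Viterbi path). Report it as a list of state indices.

path = [0, 2, 1, 0, 0, 0]

t=0: δ = [4.167e-02, 1.389e-02, 1.389e-02, 2.083e-02, 4.167e-02]  (obs o_0=4)
t=1: δ = [1.157e-03, 8.681e-04, 2.315e-03, 8.681e-04, 1.157e-03]  ψ = [0, 4, 0, 3, 4]  (obs o_1=3)
t=2: δ = [4.823e-05, 9.645e-05, 6.430e-05, 9.645e-05, 6.430e-05]  ψ = [2, 2, 0, 2, 2]  (obs o_2=2)
t=3: δ = [8.038e-06, 2.009e-06, 2.679e-06, 2.009e-06, 4.019e-06]  ψ = [1, 3, 3, 3, 1]  (obs o_3=4)
t=4: δ = [6.698e-07, 1.116e-07, 2.233e-07, 5.582e-08, 2.233e-07]  ψ = [0, 0, 0, 0, 4]  (obs o_4=4)
t=5: δ = [5.582e-08, 9.303e-09, 3.721e-08, 9.303e-09, 1.240e-08]  ψ = [0, 0, 0, 0, 4]  (obs o_5=1)
backtrack: best end state = 0; path = [0, 2, 1, 0, 0, 0]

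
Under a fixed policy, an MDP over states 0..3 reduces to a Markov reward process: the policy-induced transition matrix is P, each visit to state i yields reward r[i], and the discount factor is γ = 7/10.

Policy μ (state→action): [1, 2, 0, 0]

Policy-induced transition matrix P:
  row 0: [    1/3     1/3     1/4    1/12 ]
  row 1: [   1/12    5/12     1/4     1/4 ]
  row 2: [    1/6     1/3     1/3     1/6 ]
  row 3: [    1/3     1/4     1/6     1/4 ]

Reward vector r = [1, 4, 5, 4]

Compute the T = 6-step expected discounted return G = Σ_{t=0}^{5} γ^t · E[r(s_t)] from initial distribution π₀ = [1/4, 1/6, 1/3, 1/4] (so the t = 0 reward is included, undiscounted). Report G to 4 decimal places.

t=0: π = [0.2500, 0.1667, 0.3333, 0.2500], E[r] = 3.5833, γ^t·E[r] = 3.583333, running G = 3.583333
t=1: π = [0.2361, 0.3264, 0.2569, 0.1806], E[r] = 3.5486, γ^t·E[r] = 2.484028, running G = 6.067361
t=2: π = [0.2089, 0.3455, 0.2564, 0.1892], E[r] = 3.6296, γ^t·E[r] = 1.778519, running G = 7.845880
t=3: π = [0.2042, 0.3464, 0.2556, 0.1938], E[r] = 3.6429, γ^t·E[r] = 1.249512, running G = 9.095391
t=4: π = [0.2041, 0.3460, 0.2551, 0.1947], E[r] = 3.6427, γ^t·E[r] = 0.874615, running G = 9.970006
t=5: π = [0.2043, 0.3459, 0.2550, 0.1947], E[r] = 3.6421, γ^t·E[r] = 0.612136, running G = 10.582142

G = 10.5821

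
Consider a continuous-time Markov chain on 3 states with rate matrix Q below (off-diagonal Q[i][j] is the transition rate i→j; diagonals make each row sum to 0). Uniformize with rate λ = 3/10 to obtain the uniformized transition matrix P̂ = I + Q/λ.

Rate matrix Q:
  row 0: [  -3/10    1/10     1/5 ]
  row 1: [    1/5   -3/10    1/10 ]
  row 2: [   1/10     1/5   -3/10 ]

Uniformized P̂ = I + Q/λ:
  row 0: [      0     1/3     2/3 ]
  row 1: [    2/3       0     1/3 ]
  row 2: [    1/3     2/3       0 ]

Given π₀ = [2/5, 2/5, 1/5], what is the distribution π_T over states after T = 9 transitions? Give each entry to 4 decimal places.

t=0: π = [0.4000, 0.4000, 0.2000]
t=1: π = [0.3333, 0.2667, 0.4000]
t=2: π = [0.3111, 0.3778, 0.3111]
t=3: π = [0.3556, 0.3111, 0.3333]
t=4: π = [0.3185, 0.3407, 0.3407]
t=5: π = [0.3407, 0.3333, 0.3259]
t=6: π = [0.3309, 0.3309, 0.3383]
t=7: π = [0.3333, 0.3358, 0.3309]
t=8: π = [0.3342, 0.3317, 0.3342]
t=9: π = [0.3325, 0.3342, 0.3333]

π = [0.3325, 0.3342, 0.3333]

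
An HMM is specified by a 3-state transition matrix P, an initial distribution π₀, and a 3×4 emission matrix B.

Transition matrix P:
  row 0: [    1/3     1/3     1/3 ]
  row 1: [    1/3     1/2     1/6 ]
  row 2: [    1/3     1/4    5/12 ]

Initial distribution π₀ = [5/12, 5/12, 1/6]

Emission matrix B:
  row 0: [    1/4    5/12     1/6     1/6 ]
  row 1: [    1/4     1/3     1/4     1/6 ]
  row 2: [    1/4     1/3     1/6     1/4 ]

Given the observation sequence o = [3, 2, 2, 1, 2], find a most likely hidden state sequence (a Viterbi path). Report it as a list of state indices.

path = [1, 1, 1, 1, 1]

t=0: δ = [6.944e-02, 6.944e-02, 4.167e-02]  (obs o_0=3)
t=1: δ = [3.858e-03, 8.681e-03, 3.858e-03]  ψ = [0, 1, 0]  (obs o_1=2)
t=2: δ = [4.823e-04, 1.085e-03, 2.679e-04]  ψ = [1, 1, 2]  (obs o_2=2)
t=3: δ = [1.507e-04, 1.808e-04, 6.028e-05]  ψ = [1, 1, 1]  (obs o_3=1)
t=4: δ = [1.005e-05, 2.261e-05, 8.372e-06]  ψ = [1, 1, 0]  (obs o_4=2)
backtrack: best end state = 1; path = [1, 1, 1, 1, 1]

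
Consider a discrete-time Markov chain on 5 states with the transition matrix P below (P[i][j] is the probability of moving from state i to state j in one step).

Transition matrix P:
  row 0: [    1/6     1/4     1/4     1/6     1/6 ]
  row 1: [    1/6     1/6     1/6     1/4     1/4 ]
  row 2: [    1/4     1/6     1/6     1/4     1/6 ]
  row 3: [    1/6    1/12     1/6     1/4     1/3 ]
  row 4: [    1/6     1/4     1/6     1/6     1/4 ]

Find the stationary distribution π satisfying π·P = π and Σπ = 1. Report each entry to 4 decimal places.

Balance equations π_j = Σ_i π_i·P[i][j]:
  π_0 = 1/6·π_0 + 1/6·π_1 + 1/4·π_2 + 1/6·π_3 + 1/6·π_4
  π_1 = 1/4·π_0 + 1/6·π_1 + 1/6·π_2 + 1/12·π_3 + 1/4·π_4
  π_2 = 1/4·π_0 + 1/6·π_1 + 1/6·π_2 + 1/6·π_3 + 1/6·π_4
  π_3 = 1/6·π_0 + 1/4·π_1 + 1/4·π_2 + 1/4·π_3 + 1/6·π_4
  normalize: π_0 + π_1 + π_2 + π_3 + π_4 = 1
Solving the linear system gives exactly π = [2/11, 293/1595, 2/11, 343/1595, 379/1595].

π = [0.1818, 0.1837, 0.1818, 0.2150, 0.2376]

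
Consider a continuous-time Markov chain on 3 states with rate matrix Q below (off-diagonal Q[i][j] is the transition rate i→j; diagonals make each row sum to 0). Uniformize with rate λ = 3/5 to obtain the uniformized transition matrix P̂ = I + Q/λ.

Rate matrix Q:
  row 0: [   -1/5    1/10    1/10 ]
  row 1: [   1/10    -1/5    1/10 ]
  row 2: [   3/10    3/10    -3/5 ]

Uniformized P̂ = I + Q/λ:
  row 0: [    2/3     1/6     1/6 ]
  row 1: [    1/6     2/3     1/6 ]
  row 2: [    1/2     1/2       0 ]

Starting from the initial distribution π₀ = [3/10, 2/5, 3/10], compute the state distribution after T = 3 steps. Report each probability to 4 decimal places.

t=0: π = [0.3000, 0.4000, 0.3000]
t=1: π = [0.4167, 0.4667, 0.1167]
t=2: π = [0.4139, 0.4389, 0.1472]
t=3: π = [0.4227, 0.4352, 0.1421]

π = [0.4227, 0.4352, 0.1421]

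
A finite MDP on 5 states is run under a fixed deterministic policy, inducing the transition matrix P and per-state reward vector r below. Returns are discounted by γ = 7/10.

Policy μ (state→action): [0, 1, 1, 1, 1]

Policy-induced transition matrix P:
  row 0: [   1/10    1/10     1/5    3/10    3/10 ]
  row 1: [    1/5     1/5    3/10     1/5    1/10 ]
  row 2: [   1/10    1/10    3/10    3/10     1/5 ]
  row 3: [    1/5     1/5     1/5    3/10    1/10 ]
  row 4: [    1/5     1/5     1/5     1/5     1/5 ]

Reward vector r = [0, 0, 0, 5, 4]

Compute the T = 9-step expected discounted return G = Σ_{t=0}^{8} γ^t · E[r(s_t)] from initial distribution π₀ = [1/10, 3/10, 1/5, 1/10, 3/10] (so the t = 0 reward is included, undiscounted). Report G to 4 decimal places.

G = 6.0572

t=0: π = [0.1000, 0.3000, 0.2000, 0.1000, 0.3000], E[r] = 1.7000, γ^t·E[r] = 1.700000, running G = 1.700000
t=1: π = [0.1700, 0.1700, 0.2500, 0.2400, 0.1700], E[r] = 1.8800, γ^t·E[r] = 1.316000, running G = 3.016000
t=2: π = [0.1580, 0.1580, 0.2420, 0.2660, 0.1760], E[r] = 2.0340, γ^t·E[r] = 0.996660, running G = 4.012660
t=3: π = [0.1600, 0.1600, 0.2400, 0.2666, 0.1734], E[r] = 2.0266, γ^t·E[r] = 0.695124, running G = 4.707784
t=4: π = [0.1600, 0.1600, 0.2400, 0.2667, 0.1733], E[r] = 2.0267, γ^t·E[r] = 0.486601, running G = 5.194385
t=5: π = [0.1600, 0.1600, 0.2400, 0.2667, 0.1733], E[r] = 2.0267, γ^t·E[r] = 0.340622, running G = 5.535007
t=6: π = [0.1600, 0.1600, 0.2400, 0.2667, 0.1733], E[r] = 2.0267, γ^t·E[r] = 0.238435, running G = 5.773442
t=7: π = [0.1600, 0.1600, 0.2400, 0.2667, 0.1733], E[r] = 2.0267, γ^t·E[r] = 0.166905, running G = 5.940347
t=8: π = [0.1600, 0.1600, 0.2400, 0.2667, 0.1733], E[r] = 2.0267, γ^t·E[r] = 0.116833, running G = 6.057180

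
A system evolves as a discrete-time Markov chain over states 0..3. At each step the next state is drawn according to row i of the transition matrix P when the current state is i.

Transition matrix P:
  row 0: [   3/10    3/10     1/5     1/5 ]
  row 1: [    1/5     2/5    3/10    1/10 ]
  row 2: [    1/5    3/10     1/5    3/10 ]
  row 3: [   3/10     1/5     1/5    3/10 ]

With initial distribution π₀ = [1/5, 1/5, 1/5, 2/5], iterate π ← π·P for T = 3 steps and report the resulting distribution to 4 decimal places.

π = [0.2468, 0.3086, 0.2304, 0.2142]

t=0: π = [0.2000, 0.2000, 0.2000, 0.4000]
t=1: π = [0.2600, 0.2800, 0.2200, 0.2400]
t=2: π = [0.2500, 0.3040, 0.2280, 0.2180]
t=3: π = [0.2468, 0.3086, 0.2304, 0.2142]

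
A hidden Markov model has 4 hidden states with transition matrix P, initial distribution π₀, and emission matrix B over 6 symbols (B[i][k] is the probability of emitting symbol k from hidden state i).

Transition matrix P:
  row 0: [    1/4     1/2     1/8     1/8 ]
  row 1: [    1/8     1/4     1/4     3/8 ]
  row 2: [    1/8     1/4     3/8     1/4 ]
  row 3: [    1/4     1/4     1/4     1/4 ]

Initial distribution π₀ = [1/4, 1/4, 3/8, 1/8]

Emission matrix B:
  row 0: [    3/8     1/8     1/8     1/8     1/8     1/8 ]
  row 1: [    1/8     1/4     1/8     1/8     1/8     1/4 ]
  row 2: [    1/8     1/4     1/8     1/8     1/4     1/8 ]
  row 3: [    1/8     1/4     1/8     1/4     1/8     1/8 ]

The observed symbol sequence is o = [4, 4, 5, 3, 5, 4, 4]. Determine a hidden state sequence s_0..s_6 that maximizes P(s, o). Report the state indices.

path = [2, 2, 1, 3, 1, 2, 2]

t=0: δ = [3.125e-02, 3.125e-02, 9.375e-02, 1.562e-02]  (obs o_0=4)
t=1: δ = [1.465e-03, 2.930e-03, 8.789e-03, 2.930e-03]  ψ = [2, 2, 2, 2]  (obs o_1=4)
t=2: δ = [1.373e-04, 5.493e-04, 4.120e-04, 2.747e-04]  ψ = [2, 2, 2, 2]  (obs o_2=5)
t=3: δ = [8.583e-06, 1.717e-05, 1.931e-05, 5.150e-05]  ψ = [1, 1, 2, 1]  (obs o_3=3)
t=4: δ = [1.609e-06, 3.219e-06, 1.609e-06, 1.609e-06]  ψ = [3, 3, 3, 3]  (obs o_4=5)
t=5: δ = [5.029e-08, 1.006e-07, 2.012e-07, 1.509e-07]  ψ = [0, 0, 1, 1]  (obs o_5=4)
t=6: δ = [4.715e-09, 6.286e-09, 1.886e-08, 6.286e-09]  ψ = [3, 2, 2, 2]  (obs o_6=4)
backtrack: best end state = 2; path = [2, 2, 1, 3, 1, 2, 2]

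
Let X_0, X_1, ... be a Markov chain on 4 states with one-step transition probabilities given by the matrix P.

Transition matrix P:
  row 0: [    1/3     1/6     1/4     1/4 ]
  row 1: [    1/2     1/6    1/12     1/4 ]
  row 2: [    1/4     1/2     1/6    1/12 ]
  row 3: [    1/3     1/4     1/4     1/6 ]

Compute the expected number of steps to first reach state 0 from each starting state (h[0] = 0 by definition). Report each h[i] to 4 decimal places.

h = [0.0000, 2.3119, 2.8624, 2.7523]

First-step conditioning: h[0] = 0; for i ≠ 0, h[i] = 1 + Σ_k P[i][k]·h[k].
  h[1] = 1 + 1/6·h[1] + 1/12·h[2] + 1/4·h[3]
  h[2] = 1 + 1/2·h[1] + 1/6·h[2] + 1/12·h[3]
  h[3] = 1 + 1/4·h[1] + 1/4·h[2] + 1/6·h[3]
Solving the 3×3 linear system over states ≠ 0 gives exactly h = [0, 252/109, 312/109, 300/109] (h[0] = 0 is the target).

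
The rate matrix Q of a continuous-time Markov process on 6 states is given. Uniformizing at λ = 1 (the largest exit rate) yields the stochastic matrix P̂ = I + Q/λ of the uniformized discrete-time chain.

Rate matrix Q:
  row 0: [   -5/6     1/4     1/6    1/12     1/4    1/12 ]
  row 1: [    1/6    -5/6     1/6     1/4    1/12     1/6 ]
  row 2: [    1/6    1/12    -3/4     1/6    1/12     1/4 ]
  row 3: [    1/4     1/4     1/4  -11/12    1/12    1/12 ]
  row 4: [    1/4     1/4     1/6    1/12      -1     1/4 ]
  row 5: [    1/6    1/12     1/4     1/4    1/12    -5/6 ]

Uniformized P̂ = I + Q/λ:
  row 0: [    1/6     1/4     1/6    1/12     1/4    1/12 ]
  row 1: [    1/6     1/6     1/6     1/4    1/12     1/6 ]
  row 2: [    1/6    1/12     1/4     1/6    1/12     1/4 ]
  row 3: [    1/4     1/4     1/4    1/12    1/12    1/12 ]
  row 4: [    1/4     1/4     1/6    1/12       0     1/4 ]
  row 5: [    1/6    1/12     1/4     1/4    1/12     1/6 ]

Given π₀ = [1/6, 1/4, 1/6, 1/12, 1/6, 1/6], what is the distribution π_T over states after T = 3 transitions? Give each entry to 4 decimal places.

π = [0.1887, 0.1733, 0.2110, 0.1568, 0.1059, 0.1643]

t=0: π = [0.1667, 0.2500, 0.1667, 0.0833, 0.1667, 0.1667]
t=1: π = [0.1875, 0.1736, 0.2014, 0.1667, 0.0972, 0.1736]
t=2: π = [0.1887, 0.1730, 0.2118, 0.1580, 0.1065, 0.1620]
t=3: π = [0.1887, 0.1733, 0.2110, 0.1568, 0.1059, 0.1643]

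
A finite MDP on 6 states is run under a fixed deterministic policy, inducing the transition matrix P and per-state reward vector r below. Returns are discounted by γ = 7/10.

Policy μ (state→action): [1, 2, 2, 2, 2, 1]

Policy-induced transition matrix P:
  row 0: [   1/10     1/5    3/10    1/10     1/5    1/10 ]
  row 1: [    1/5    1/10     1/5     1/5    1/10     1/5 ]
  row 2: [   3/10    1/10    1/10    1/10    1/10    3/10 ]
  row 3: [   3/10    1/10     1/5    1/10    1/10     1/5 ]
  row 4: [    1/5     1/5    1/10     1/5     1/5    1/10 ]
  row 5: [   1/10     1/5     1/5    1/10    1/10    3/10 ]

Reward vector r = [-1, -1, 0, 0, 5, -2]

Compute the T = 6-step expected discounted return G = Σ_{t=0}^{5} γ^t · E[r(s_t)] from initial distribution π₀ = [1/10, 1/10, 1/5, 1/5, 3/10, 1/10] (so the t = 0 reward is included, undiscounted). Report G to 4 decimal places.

t=0: π = [0.1000, 0.1000, 0.2000, 0.2000, 0.3000, 0.1000], E[r] = 1.1000, γ^t·E[r] = 1.100000, running G = 1.100000
t=1: π = [0.2200, 0.1500, 0.1600, 0.1400, 0.1400, 0.1900], E[r] = -0.0500, γ^t·E[r] = -0.035000, running G = 1.065000
t=2: π = [0.1890, 0.1550, 0.1920, 0.1290, 0.1360, 0.1990], E[r] = -0.0620, γ^t·E[r] = -0.030380, running G = 1.034620
t=3: π = [0.1933, 0.1524, 0.1861, 0.1291, 0.1325, 0.2066], E[r] = -0.0964, γ^t·E[r] = -0.033065, running G = 1.001555
t=4: π = [0.1915, 0.1532, 0.1875, 0.1285, 0.1326, 0.2067], E[r] = -0.0953, γ^t·E[r] = -0.022870, running G = 0.978685
t=5: π = [0.1918, 0.1531, 0.1871, 0.1286, 0.1324, 0.2070], E[r] = -0.0968, γ^t·E[r] = -0.016271, running G = 0.962415

G = 0.9624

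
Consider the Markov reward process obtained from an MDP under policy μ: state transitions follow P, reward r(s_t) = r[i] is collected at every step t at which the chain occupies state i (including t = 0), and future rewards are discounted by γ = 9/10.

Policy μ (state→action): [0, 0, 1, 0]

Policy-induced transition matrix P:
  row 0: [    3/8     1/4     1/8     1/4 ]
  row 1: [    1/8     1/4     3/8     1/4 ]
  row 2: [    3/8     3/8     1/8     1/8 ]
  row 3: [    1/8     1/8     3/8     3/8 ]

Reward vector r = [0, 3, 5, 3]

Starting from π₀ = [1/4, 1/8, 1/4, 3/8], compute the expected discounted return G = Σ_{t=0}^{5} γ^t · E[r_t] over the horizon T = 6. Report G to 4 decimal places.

G = 12.8854

t=0: π = [0.2500, 0.1250, 0.2500, 0.3750], E[r] = 2.7500, γ^t·E[r] = 2.750000, running G = 2.750000
t=1: π = [0.2500, 0.2344, 0.2500, 0.2656], E[r] = 2.7500, γ^t·E[r] = 2.475000, running G = 5.225000
t=2: π = [0.2500, 0.2480, 0.2500, 0.2520], E[r] = 2.7500, γ^t·E[r] = 2.227500, running G = 7.452500
t=3: π = [0.2500, 0.2498, 0.2500, 0.2502], E[r] = 2.7500, γ^t·E[r] = 2.004750, running G = 9.457250
t=4: π = [0.2500, 0.2500, 0.2500, 0.2500], E[r] = 2.7500, γ^t·E[r] = 1.804275, running G = 11.261525
t=5: π = [0.2500, 0.2500, 0.2500, 0.2500], E[r] = 2.7500, γ^t·E[r] = 1.623848, running G = 12.885373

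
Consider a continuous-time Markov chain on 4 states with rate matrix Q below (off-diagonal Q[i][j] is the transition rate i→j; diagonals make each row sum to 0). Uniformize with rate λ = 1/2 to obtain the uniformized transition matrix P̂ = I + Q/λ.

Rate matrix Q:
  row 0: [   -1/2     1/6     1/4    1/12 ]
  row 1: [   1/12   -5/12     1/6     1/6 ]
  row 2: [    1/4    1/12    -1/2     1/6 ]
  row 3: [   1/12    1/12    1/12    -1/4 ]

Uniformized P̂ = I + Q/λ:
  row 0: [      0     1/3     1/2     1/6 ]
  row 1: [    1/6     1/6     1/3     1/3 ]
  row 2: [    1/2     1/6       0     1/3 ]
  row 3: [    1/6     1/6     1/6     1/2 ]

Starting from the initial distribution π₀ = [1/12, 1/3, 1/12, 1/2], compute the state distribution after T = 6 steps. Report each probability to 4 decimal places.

π = [0.2095, 0.2013, 0.2309, 0.3584]

t=0: π = [0.0833, 0.3333, 0.0833, 0.5000]
t=1: π = [0.1806, 0.1806, 0.2361, 0.4028]
t=2: π = [0.2153, 0.1968, 0.2176, 0.3704]
t=3: π = [0.2033, 0.2025, 0.2350, 0.3592]
t=4: π = [0.2111, 0.2006, 0.2290, 0.3593]
t=5: π = [0.2078, 0.2018, 0.2323, 0.3580]
t=6: π = [0.2095, 0.2013, 0.2309, 0.3584]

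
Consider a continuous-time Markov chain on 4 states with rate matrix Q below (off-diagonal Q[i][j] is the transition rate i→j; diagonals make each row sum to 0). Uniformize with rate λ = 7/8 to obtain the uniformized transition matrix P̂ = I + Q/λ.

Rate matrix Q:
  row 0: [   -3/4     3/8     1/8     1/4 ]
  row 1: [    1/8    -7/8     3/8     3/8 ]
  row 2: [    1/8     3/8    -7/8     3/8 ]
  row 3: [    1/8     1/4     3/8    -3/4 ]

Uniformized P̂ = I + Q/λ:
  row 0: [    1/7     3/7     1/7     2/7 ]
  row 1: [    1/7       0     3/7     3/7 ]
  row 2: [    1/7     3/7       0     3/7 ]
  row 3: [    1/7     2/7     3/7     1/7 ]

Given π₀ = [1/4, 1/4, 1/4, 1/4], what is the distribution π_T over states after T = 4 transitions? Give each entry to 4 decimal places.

π = [0.1429, 0.2667, 0.2731, 0.3174]

t=0: π = [0.2500, 0.2500, 0.2500, 0.2500]
t=1: π = [0.1429, 0.2857, 0.2500, 0.3214]
t=2: π = [0.1429, 0.2602, 0.2806, 0.3163]
t=3: π = [0.1429, 0.2719, 0.2675, 0.3178]
t=4: π = [0.1429, 0.2667, 0.2731, 0.3174]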